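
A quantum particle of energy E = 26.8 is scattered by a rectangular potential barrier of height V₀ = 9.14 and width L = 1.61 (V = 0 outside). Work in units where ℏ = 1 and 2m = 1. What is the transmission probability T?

T = 0.991

Above the barrier the interior wavenumber is k₂ = √(2m(E − V₀))/ℏ = 4.202, giving phase k₂L = 6.766.
T = [1 + V₀² sin²(k₂L) / (4E(E − V₀))]⁻¹ = 1/1.010 = 0.991.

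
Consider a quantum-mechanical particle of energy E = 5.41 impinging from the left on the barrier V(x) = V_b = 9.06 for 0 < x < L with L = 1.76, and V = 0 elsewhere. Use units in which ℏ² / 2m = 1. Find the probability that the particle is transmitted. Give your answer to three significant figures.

T = 0.00461

E < V_b: inside the barrier ψ ∝ e^{±κx} with κ = √(2m(V_b − E))/ℏ = 1.910.
κL = 3.362, sinh(κL) = 14.41.
The exact tunnelling result is T⁻¹ = 1 + V_b² sinh²(κL) / [4E(V_b − E)] = 216.9, so T = 0.00461.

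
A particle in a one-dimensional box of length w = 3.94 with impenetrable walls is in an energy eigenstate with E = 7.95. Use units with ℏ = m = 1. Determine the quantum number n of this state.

n = 5

From E_n = n²π²ℏ²/(2mw²) invert to n = √(2mw²E)/(πℏ).
n = (3.94/π) × √(2 × 1 × 7.95) = 5.001 → n = 5.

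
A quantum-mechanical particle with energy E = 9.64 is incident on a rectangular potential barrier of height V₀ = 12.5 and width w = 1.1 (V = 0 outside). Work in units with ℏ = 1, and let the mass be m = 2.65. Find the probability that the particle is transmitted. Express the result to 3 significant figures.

E < V₀: inside the barrier ψ ∝ e^{±κx} with κ = √(2m(V₀ − E))/ℏ = 3.893.
κw = 4.283, sinh(κw) = 36.21.
Matching ψ, ψ′ at both faces gives T = [1 + V₀² sinh²(κw) / (4E(V₀ − E))]⁻¹ = 1/1859 = 0.000538.

T = 0.000538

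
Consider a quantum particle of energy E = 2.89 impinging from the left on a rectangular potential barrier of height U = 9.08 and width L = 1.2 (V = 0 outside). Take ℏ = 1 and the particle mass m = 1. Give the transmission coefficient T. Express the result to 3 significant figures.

T = 0.000746

E < U: inside the barrier ψ ∝ e^{±κx} with κ = √(2m(U − E))/ℏ = 3.519.
κL = 4.222, sinh(κL) = 34.09.
The exact tunnelling result is T⁻¹ = 1 + U² sinh²(κL) / [4E(U − E)] = 1340, so T = 0.000746.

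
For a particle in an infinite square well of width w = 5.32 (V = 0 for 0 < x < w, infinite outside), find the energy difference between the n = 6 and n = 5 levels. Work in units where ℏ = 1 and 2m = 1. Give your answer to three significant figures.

E_n = n²π²ℏ²/(2mw²), so ΔE = (6² − 5²) π²ℏ²/(2mw²).
ΔE = 11 × π² / (2 × 0.5 × 5.32²) = 3.836.

ΔE = 3.84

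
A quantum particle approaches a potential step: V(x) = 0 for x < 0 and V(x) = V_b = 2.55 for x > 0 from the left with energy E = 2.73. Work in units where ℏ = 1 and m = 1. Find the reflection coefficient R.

On each side the TISE gives plane waves with k = √(2m(E − V))/ℏ: k₁ = √(2·1·2.73) = 2.337, k₂ = √(2·1·0.18) = 0.6000.
Continuity of ψ and ψ′ at the step yields the reflection amplitude r = (k₁ − k₂)/(k₁ + k₂) = 0.5914; thus R = |r|² = 0.3497, T = 0.6503.

R = 0.350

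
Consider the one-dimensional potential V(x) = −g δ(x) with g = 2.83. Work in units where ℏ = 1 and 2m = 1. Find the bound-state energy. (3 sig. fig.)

For x ≠ 0 the bound state is ψ ∝ e^{−κ|x|}; integrating the TISE across the delta gives the cusp condition 2κ = 2mg/ℏ², so κ = 1.415.
Then E = −ℏ²κ²/(2m) = −mg²/(2ℏ²) = -2.002.

E = -2.00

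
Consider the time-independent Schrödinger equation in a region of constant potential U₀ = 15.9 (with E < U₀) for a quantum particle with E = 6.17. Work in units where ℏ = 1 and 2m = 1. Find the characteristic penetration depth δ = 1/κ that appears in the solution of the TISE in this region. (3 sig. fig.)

Since E < U₀ the TISE in this region is ψ'' = κ²ψ with κ = √(2m(U₀ − E))/ℏ.
κ = √(2 × 0.5 × 9.73) = 3.119. The penetration depth is δ = 1/κ = 0.321.

δ = 0.321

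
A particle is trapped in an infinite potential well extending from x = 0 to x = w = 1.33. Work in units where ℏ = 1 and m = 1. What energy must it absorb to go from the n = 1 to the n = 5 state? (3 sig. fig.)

ΔE = 67.0

E_n = n²π²ℏ²/(2mw²), so ΔE = (5² − 1²) π²ℏ²/(2mw²).
ΔE = 24 × π² / (2 × 1 × 1.33²) = 66.95.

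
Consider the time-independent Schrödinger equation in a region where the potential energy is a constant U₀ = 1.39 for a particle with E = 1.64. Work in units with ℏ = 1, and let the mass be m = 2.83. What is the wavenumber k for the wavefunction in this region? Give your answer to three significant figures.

k = 1.19

With E > U₀ the solution is oscillatory, ψ ∝ e^{±ikx} with k = √(2m(E − U₀))/ℏ.
k = √(2 × 2.83 × 0.25) = 1.190.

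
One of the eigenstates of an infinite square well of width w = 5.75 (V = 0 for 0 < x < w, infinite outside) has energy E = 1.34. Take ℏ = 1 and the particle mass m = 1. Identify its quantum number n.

From E_n = n²π²ℏ²/(2mw²) invert to n = √(2mw²E)/(πℏ).
n = (5.75/π) × √(2 × 1 × 1.34) = 2.996 → n = 3.

n = 3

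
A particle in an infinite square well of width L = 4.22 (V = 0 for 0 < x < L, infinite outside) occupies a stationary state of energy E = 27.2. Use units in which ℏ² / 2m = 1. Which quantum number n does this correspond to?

For an infinite well E_n = n²π²ℏ²/(2mL²), so n = (L/πℏ)√(2mE).
n = (4.22/π) × √(2 × 0.5 × 27.2) = 7.006 → n = 7.

n = 7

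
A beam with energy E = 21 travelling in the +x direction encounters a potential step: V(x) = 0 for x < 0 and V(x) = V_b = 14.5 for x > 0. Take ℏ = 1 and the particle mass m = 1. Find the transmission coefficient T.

T = 0.919

On each side the TISE gives plane waves with k = √(2m(E − V))/ℏ: k₁ = √(2·1·21) = 6.481, k₂ = √(2·1·6.5) = 3.606.
Continuity of ψ and ψ′ at the step yields the reflection amplitude r = (k₁ − k₂)/(k₁ + k₂) = 0.2851; thus R = |r|² = 0.08126, T = 0.9187.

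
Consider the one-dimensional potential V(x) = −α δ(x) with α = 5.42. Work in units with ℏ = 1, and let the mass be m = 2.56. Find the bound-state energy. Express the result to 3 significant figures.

For x ≠ 0 the bound state is ψ ∝ e^{−κ|x|}; integrating the TISE across the delta gives the cusp condition 2κ = 2mα/ℏ², so κ = 13.88.
Then E = −ℏ²κ²/(2m) = −mα²/(2ℏ²) = -37.60.

E = -37.6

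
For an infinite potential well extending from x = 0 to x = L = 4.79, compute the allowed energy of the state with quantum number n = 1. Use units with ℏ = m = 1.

E = 0.215

Requiring ψ(0) = ψ(L) = 0 quantises k = nπ/L, hence E_n = ℏ²k²/2m = n²π²ℏ²/(2mL²).
E_1 = 1² × π² / (2 × 1 × 4.79²) = 0.2151.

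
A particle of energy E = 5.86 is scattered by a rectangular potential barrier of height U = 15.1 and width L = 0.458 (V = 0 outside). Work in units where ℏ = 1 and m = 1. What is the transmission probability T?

T = 0.0715

E < U: inside the barrier ψ ∝ e^{±κx} with κ = √(2m(U − E))/ℏ = 4.299.
κL = 1.969, sinh(κL) = 3.511.
The exact tunnelling result is T⁻¹ = 1 + U² sinh²(κL) / [4E(U − E)] = 13.98, so T = 0.0715.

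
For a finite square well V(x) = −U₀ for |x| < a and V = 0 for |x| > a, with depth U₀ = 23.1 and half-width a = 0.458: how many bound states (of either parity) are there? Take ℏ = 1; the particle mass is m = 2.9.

N = 4

The dimensionless depth is z₀ = a√(2mU₀)/ℏ = 0.458 × √(134.0) = 5.301.
The even/odd transcendental equations gain one root per π/2 in z₀, giving N = 1 + ⌊2z₀/π⌋ = 1 + ⌊3.375⌋ = 4.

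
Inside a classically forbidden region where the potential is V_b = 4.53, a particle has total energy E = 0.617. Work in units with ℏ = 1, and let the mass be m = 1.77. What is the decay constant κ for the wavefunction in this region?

Since E < V_b the TISE in this region is ψ'' = κ²ψ with κ = √(2m(V_b − E))/ℏ.
κ = √(2 × 1.77 × 3.913) = 3.722.

κ = 3.72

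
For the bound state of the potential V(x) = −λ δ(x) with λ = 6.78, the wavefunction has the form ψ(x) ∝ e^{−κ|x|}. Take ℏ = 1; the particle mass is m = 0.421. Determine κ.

κ = 2.85

Integrate −(ℏ²/2m)ψ'' − λδ(x)ψ = Eψ from −ε to +ε: the ψ'' term gives ψ'(0⁺) − ψ'(0⁻) and the δ term gives −(2mλ/ℏ²)ψ(0).
With ψ ∝ e^{−κ|x|} this yields −2κ = −2mλ/ℏ², so κ = mλ/ℏ² = 2.854.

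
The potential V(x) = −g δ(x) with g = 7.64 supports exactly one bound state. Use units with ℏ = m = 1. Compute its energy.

E = -29.2

The bound state is ψ(x) = √κ e^{−κ|x|}. The derivative jump ψ'(0⁺) − ψ'(0⁻) = −(2mg/ℏ²)ψ(0) fixes κ = mg/ℏ² = 7.640.
Then E = −ℏ²κ²/(2m) = −mg²/(2ℏ²) = -29.18.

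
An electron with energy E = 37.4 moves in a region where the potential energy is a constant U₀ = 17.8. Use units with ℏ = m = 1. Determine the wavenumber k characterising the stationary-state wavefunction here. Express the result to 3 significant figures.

k = 6.26

With E > U₀ the solution is oscillatory, ψ ∝ e^{±ikx} with k = √(2m(E − U₀))/ℏ.
k = √(2 × 1 × 19.6) = 6.261.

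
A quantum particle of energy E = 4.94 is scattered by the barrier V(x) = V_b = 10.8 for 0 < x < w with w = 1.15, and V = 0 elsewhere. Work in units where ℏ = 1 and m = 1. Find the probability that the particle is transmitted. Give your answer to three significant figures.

T = 0.00151

Since E < V_b the interior solution is evanescent with decay constant κ = √(2m(V_b − E))/ℏ = 3.423.
κw = 3.937, sinh(κw) = 25.62.
Matching ψ, ψ′ at both faces gives T = [1 + V_b² sinh²(κw) / (4E(V_b − E))]⁻¹ = 1/662.3 = 0.00151.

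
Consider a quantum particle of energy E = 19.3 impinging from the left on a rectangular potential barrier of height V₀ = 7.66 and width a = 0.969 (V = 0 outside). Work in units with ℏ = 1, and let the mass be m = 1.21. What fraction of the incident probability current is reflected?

R = 0.0512

E > V₀: inside the barrier k₂ = √(2m(E − V₀))/ℏ = 5.307, k₂a = 5.143.
Matching at both interfaces gives T⁻¹ = 1 + V₀² sin²(k₂a) / [4E(E − V₀)] = 1.054, hence T = 0.949.
R = 1 − T = 0.0512.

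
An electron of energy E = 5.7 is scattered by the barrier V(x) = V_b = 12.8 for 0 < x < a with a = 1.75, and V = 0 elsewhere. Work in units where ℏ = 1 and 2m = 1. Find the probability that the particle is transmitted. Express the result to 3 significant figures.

E < V_b: inside the barrier ψ ∝ e^{±κx} with κ = √(2m(V_b − E))/ℏ = 2.665.
κa = 4.663, sinh(κa) = 52.97.
Matching ψ, ψ′ at both faces gives T = [1 + V_b² sinh²(κa) / (4E(V_b − E))]⁻¹ = 1/2841 = 0.000352.

T = 0.000352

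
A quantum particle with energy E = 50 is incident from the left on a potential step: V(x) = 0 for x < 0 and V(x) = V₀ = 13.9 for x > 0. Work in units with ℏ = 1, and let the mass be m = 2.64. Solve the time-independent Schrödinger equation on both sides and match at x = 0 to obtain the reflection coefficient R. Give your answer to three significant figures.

R = 0.00660

On each side the TISE gives plane waves with k = √(2m(E − V))/ℏ: k₁ = √(2·2.64·50) = 16.25, k₂ = √(2·2.64·36.1) = 13.81.
Matching ψ and ψ′ at x = 0 gives r = (k₁ − k₂)/(k₁ + k₂), so R = r² = 0.006602 and T = 1 − R = 0.9934.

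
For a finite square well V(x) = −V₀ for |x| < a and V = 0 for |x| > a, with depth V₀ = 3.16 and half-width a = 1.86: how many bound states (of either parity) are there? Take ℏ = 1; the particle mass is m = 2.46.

Define the well-strength parameter z₀ = (a/ℏ)√(2mV₀) = 1.86 × √(2·2.46·3.16) = 7.334.
The even/odd transcendental equations gain one root per π/2 in z₀, giving N = 1 + ⌊2z₀/π⌋ = 1 + ⌊4.669⌋ = 5.

N = 5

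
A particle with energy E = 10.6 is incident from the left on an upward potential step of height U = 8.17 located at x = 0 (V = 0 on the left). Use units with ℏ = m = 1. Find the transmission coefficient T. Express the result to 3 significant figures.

The wavenumbers are k₁ = √(2mE)/ℏ = 4.604 on the left and k₂ = √(2m(E − U))/ℏ = 2.205 on the right.
Matching ψ and ψ′ at x = 0 gives r = (k₁ − k₂)/(k₁ + k₂), so R = r² = 0.1242 and T = 1 − R = 0.8758.

T = 0.876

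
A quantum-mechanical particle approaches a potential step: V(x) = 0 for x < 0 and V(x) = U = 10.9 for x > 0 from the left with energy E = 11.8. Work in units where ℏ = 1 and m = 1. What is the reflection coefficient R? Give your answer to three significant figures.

On each side the TISE gives plane waves with k = √(2m(E − V))/ℏ: k₁ = √(2·1·11.8) = 4.858, k₂ = √(2·1·0.9) = 1.342.
Continuity of ψ and ψ′ at the step yields the reflection amplitude r = (k₁ − k₂)/(k₁ + k₂) = 0.5672; thus R = |r|² = 0.3217, T = 0.6783.

R = 0.322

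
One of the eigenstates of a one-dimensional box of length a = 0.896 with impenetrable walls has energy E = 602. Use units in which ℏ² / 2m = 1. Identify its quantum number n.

n = 7

For an infinite well E_n = n²π²ℏ²/(2ma²), so n = (a/πℏ)√(2mE).
n = (0.896/π) × √(2 × 0.5 × 602) = 6.998 → n = 7.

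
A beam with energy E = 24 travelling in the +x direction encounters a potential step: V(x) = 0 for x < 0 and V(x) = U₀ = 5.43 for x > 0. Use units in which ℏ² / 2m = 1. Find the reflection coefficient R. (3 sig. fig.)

R = 0.00410

On each side the TISE gives plane waves with k = √(2m(E − V))/ℏ: k₁ = √(2·½·24) = 4.899, k₂ = √(2·½·18.57) = 4.309.
Continuity of ψ and ψ′ at the step yields the reflection amplitude r = (k₁ − k₂)/(k₁ + k₂) = 0.06404; thus R = |r|² = 0.004101, T = 0.9959.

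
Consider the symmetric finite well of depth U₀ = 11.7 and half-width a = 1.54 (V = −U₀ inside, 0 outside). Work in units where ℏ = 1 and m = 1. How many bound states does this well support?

N = 5

The dimensionless depth is z₀ = a√(2mU₀)/ℏ = 1.54 × √(23.40) = 7.450.
The even/odd transcendental equations gain one root per π/2 in z₀, giving N = 1 + ⌊2z₀/π⌋ = 1 + ⌊4.743⌋ = 5.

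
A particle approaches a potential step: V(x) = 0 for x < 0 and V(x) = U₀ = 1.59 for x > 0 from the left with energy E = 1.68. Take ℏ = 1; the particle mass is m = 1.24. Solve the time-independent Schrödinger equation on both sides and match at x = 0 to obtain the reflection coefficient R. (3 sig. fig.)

R = 0.389

On each side the TISE gives plane waves with k = √(2m(E − V))/ℏ: k₁ = √(2·1.24·1.68) = 2.041, k₂ = √(2·1.24·0.09) = 0.4724.
Matching ψ and ψ′ at x = 0 gives r = (k₁ − k₂)/(k₁ + k₂), so R = r² = 0.3895 and T = 1 − R = 0.6105.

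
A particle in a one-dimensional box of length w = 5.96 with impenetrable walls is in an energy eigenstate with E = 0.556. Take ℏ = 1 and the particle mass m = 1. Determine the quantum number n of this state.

For an infinite well E_n = n²π²ℏ²/(2mw²), so n = (w/πℏ)√(2mE).
n = (5.96/π) × √(2 × 1 × 0.556) = 2.001 → n = 2.

n = 2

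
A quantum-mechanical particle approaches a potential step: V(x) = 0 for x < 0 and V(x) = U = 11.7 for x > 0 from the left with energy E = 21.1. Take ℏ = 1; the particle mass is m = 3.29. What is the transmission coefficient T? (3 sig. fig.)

T = 0.960

On each side the TISE gives plane waves with k = √(2m(E − V))/ℏ: k₁ = √(2·3.29·21.1) = 11.78, k₂ = √(2·3.29·9.4) = 7.865.
Matching ψ and ψ′ at x = 0 gives r = (k₁ − k₂)/(k₁ + k₂), so R = r² = 0.03977 and T = 1 − R = 0.9602.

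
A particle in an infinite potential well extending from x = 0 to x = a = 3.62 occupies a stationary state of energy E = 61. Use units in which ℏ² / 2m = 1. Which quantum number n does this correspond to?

n = 9

From E_n = n²π²ℏ²/(2ma²) invert to n = √(2ma²E)/(πℏ).
n = (3.62/π) × √(2 × 0.5 × 61) = 9.000 → n = 9.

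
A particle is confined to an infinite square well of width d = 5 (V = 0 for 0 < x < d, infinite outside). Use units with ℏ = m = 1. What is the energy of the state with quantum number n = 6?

E = 7.11

Requiring ψ(0) = ψ(d) = 0 quantises k = nπ/d, hence E_n = ℏ²k²/2m = n²π²ℏ²/(2md²).
E_6 = 6² × π² / (2 × 1 × 5²) = 7.106.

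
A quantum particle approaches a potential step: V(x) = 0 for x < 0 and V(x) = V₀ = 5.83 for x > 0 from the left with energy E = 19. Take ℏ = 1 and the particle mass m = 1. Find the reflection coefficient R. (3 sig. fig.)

R = 0.00835

The wavenumbers are k₁ = √(2mE)/ℏ = 6.164 on the left and k₂ = √(2m(E − V₀))/ℏ = 5.132 on the right.
Matching ψ and ψ′ at x = 0 gives r = (k₁ − k₂)/(k₁ + k₂), so R = r² = 0.008348 and T = 1 − R = 0.9917.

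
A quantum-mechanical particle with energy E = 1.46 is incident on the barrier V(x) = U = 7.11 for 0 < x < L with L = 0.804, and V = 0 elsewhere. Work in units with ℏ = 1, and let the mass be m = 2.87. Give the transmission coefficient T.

Since E < U the interior solution is evanescent with decay constant κ = √(2m(U − E))/ℏ = 5.695.
κL = 4.579, sinh(κL) = 48.69.
The exact tunnelling result is T⁻¹ = 1 + U² sinh²(κL) / [4E(U − E)] = 3632, so T = 0.000275.

T = 0.000275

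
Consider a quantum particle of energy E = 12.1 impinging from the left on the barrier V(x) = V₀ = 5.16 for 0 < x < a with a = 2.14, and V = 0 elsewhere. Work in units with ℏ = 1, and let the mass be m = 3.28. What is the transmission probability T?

T = 0.933

E > V₀: inside the barrier k₂ = √(2m(E − V₀))/ℏ = 6.747, k₂a = 14.44.
Matching at both interfaces gives T⁻¹ = 1 + V₀² sin²(k₂a) / [4E(E − V₀)] = 1.072, hence T = 0.933.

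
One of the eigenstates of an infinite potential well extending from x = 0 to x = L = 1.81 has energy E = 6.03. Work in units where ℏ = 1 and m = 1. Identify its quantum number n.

From E_n = n²π²ℏ²/(2mL²) invert to n = √(2mL²E)/(πℏ).
n = (1.81/π) × √(2 × 1 × 6.03) = 2.001 → n = 2.

n = 2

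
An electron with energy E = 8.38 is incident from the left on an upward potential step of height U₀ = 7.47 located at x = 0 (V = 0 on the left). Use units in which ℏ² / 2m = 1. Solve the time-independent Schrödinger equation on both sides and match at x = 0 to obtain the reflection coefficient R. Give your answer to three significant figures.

On each side the TISE gives plane waves with k = √(2m(E − V))/ℏ: k₁ = √(2·½·8.38) = 2.895, k₂ = √(2·½·0.91) = 0.9539.
Continuity of ψ and ψ′ at the step yields the reflection amplitude r = (k₁ − k₂)/(k₁ + k₂) = 0.5043; thus R = |r|² = 0.2543, T = 0.7457.

R = 0.254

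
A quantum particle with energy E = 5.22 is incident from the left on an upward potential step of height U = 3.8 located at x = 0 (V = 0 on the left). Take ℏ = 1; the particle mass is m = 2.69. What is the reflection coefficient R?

The wavenumbers are k₁ = √(2mE)/ℏ = 5.299 on the left and k₂ = √(2m(E − U))/ℏ = 2.764 on the right.
Matching ψ and ψ′ at x = 0 gives r = (k₁ − k₂)/(k₁ + k₂), so R = r² = 0.09887 and T = 1 − R = 0.9011.

R = 0.0989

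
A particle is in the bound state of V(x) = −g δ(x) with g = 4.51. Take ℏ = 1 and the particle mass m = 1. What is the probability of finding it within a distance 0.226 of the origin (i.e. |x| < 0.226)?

The normalised bound state is ψ = √κ e^{−κ|x|} with κ = mg/ℏ² = 4.510.
P(|x| < d) = ∫_{−d}^{d} κ e^{−2κ|x|} dx = 1 − e^{−2κd} = 1 − e^{−2.039} = 0.8698.

P = 0.870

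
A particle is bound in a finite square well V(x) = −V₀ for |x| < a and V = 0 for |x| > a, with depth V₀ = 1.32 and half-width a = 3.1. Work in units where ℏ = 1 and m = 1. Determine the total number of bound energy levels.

Define the well-strength parameter z₀ = (a/ℏ)√(2mV₀) = 3.1 × √(2·1·1.32) = 5.037.
The even/odd transcendental equations gain one root per π/2 in z₀, giving N = 1 + ⌊2z₀/π⌋ = 1 + ⌊3.207⌋ = 4.

N = 4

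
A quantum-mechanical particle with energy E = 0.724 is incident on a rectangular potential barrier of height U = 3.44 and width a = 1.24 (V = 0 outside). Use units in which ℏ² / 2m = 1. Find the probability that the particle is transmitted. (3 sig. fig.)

E < U: inside the barrier ψ ∝ e^{±κx} with κ = √(2m(U − E))/ℏ = 1.648.
κa = 2.044, sinh(κa) = 3.794.
The exact tunnelling result is T⁻¹ = 1 + U² sinh²(κa) / [4E(U − E)] = 22.66, so T = 0.0441.

T = 0.0441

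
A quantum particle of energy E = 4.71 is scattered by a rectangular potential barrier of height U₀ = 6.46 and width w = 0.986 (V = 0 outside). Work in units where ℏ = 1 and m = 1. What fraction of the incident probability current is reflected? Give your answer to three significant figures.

R = 0.923

E < U₀: inside the barrier ψ ∝ e^{±κx} with κ = √(2m(U₀ − E))/ℏ = 1.871.
κw = 1.845, sinh(κw) = 3.084.
The exact tunnelling result is T⁻¹ = 1 + U₀² sinh²(κw) / [4E(U₀ − E)] = 13.04, so T = 0.0767.
R = 1 − T = 0.923.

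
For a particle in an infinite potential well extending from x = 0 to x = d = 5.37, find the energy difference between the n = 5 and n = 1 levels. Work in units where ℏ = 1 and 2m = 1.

ΔE = 8.21

E_n = n²π²ℏ²/(2md²), so ΔE = (5² − 1²) π²ℏ²/(2md²).
ΔE = 24 × π² / (2 × 0.5 × 5.37²) = 8.214.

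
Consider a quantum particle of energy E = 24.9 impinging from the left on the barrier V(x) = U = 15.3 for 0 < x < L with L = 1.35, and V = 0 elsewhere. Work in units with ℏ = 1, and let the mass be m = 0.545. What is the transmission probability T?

T = 0.822

Above the barrier the interior wavenumber is k₂ = √(2m(E − U))/ℏ = 3.235, giving phase k₂L = 4.367.
T = [1 + U² sin²(k₂L) / (4E(E − U))]⁻¹ = 1/1.217 = 0.822.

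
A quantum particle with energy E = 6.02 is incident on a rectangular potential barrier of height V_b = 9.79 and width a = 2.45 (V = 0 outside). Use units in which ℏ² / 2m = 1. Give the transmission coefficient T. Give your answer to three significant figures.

Since E < V_b the interior solution is evanescent with decay constant κ = √(2m(V_b − E))/ℏ = 1.942.
κa = 4.757, sinh(κa) = 58.20.
The exact tunnelling result is T⁻¹ = 1 + V_b² sinh²(κa) / [4E(V_b − E)] = 3577, so T = 0.000280.

T = 0.000280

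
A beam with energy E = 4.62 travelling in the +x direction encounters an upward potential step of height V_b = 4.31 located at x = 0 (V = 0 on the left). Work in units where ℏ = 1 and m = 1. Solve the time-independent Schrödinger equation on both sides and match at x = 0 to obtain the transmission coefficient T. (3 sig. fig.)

T = 0.654

On each side the TISE gives plane waves with k = √(2m(E − V))/ℏ: k₁ = √(2·1·4.62) = 3.040, k₂ = √(2·1·0.31) = 0.7874.
Matching ψ and ψ′ at x = 0 gives r = (k₁ − k₂)/(k₁ + k₂), so R = r² = 0.3464 and T = 1 − R = 0.6536.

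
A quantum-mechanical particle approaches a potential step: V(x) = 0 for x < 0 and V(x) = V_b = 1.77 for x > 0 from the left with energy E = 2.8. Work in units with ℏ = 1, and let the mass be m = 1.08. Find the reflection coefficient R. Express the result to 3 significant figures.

R = 0.0600

The wavenumbers are k₁ = √(2mE)/ℏ = 2.459 on the left and k₂ = √(2m(E − V_b))/ℏ = 1.492 on the right.
Continuity of ψ and ψ′ at the step yields the reflection amplitude r = (k₁ − k₂)/(k₁ + k₂) = 0.2449; thus R = |r|² = 0.05999, T = 0.9400.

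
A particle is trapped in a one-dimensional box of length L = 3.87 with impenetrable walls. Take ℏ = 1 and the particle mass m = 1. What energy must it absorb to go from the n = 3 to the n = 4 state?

ΔE = 2.31

E_n = n²π²ℏ²/(2mL²), so ΔE = (4² − 3²) π²ℏ²/(2mL²).
ΔE = 7 × π² / (2 × 1 × 3.87²) = 2.306.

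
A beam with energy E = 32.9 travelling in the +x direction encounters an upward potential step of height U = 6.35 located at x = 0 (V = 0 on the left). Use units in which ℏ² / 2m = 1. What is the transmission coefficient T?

On each side the TISE gives plane waves with k = √(2m(E − V))/ℏ: k₁ = √(2·½·32.9) = 5.736, k₂ = √(2·½·26.55) = 5.153.
Continuity of ψ and ψ′ at the step yields the reflection amplitude r = (k₁ − k₂)/(k₁ + k₂) = 0.05356; thus R = |r|² = 0.002869, T = 0.9971.

T = 0.997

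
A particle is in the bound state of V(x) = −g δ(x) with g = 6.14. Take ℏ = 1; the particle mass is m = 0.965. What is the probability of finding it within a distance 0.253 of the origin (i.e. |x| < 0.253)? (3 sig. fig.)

The normalised bound state is ψ = √κ e^{−κ|x|} with κ = mg/ℏ² = 5.925.
P(|x| < d) = ∫_{−d}^{d} κ e^{−2κ|x|} dx = 1 − e^{−2κd} = 1 − e^{−2.998} = 0.9501.

P = 0.950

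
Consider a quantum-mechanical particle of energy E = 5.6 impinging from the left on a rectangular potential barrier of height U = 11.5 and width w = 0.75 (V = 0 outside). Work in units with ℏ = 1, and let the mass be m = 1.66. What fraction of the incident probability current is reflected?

R = 0.995

Since E < U the interior solution is evanescent with decay constant κ = √(2m(U − E))/ℏ = 4.426.
κw = 3.319, sinh(κw) = 13.80.
Matching ψ, ψ′ at both faces gives T = [1 + U² sinh²(κw) / (4E(U − E))]⁻¹ = 1/191.7 = 0.00522.
R = 1 − T = 0.995.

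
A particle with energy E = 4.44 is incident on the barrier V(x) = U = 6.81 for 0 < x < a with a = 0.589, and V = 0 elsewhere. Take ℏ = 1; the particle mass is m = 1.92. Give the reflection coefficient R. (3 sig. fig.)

Since E < U the interior solution is evanescent with decay constant κ = √(2m(U − E))/ℏ = 3.017.
κa = 1.777, sinh(κa) = 2.871.
The exact tunnelling result is T⁻¹ = 1 + U² sinh²(κa) / [4E(U − E)] = 10.08, so T = 0.0992.
R = 1 − T = 0.901.

R = 0.901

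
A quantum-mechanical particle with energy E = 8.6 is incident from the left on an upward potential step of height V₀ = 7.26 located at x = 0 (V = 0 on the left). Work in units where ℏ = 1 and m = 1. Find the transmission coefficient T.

The wavenumbers are k₁ = √(2mE)/ℏ = 4.147 on the left and k₂ = √(2m(E − V₀))/ℏ = 1.637 on the right.
Continuity of ψ and ψ′ at the step yields the reflection amplitude r = (k₁ − k₂)/(k₁ + k₂) = 0.4340; thus R = |r|² = 0.1883, T = 0.8117.

T = 0.812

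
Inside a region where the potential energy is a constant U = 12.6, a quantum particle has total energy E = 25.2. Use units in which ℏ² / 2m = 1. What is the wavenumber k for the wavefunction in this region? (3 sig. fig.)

k = 3.55

With E > U the solution is oscillatory, ψ ∝ e^{±ikx} with k = √(2m(E − U))/ℏ.
k = √(2 × 0.5 × 12.6) = 3.550.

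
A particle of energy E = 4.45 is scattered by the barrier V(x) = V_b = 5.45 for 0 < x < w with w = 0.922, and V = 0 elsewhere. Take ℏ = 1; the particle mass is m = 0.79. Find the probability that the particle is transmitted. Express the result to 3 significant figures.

E < V_b: inside the barrier ψ ∝ e^{±κx} with κ = √(2m(V_b − E))/ℏ = 1.257.
κw = 1.159, sinh(κw) = 1.436.
The exact tunnelling result is T⁻¹ = 1 + V_b² sinh²(κw) / [4E(V_b − E)] = 4.443, so T = 0.225.

T = 0.225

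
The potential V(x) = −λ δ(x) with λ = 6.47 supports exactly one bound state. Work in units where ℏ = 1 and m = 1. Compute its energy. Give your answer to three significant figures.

For x ≠ 0 the bound state is ψ ∝ e^{−κ|x|}; integrating the TISE across the delta gives the cusp condition 2κ = 2mλ/ℏ², so κ = 6.470.
Then E = −ℏ²κ²/(2m) = −mλ²/(2ℏ²) = -20.93.

E = -20.9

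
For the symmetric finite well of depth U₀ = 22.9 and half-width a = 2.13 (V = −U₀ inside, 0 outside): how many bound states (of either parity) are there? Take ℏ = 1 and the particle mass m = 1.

N = 10

The dimensionless depth is z₀ = a√(2mU₀)/ℏ = 2.13 × √(45.80) = 14.41.
A new bound state (alternating even/odd) appears each time z₀ passes a multiple of π/2, so N = ⌊2z₀/π⌋ + 1 = ⌊9.177⌋ + 1 = 10.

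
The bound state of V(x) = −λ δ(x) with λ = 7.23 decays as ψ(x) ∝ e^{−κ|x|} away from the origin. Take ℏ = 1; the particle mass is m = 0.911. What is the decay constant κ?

Integrating the TISE across x = 0 gives the cusp condition ψ'(0⁺) − ψ'(0⁻) = −(2mλ/ℏ²)ψ(0).
With ψ ∝ e^{−κ|x|} this yields −2κ = −2mλ/ℏ², so κ = mλ/ℏ² = 6.587.

κ = 6.59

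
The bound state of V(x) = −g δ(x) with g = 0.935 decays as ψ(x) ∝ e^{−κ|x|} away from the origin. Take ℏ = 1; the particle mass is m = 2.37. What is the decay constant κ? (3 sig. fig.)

Integrating the TISE across x = 0 gives the cusp condition ψ'(0⁺) − ψ'(0⁻) = −(2mg/ℏ²)ψ(0).
With ψ ∝ e^{−κ|x|} this yields −2κ = −2mg/ℏ², so κ = mg/ℏ² = 2.216.

κ = 2.22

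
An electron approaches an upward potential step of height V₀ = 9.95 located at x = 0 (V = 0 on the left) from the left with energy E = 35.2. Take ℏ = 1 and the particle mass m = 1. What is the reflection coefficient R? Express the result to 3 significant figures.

R = 0.00687

The wavenumbers are k₁ = √(2mE)/ℏ = 8.390 on the left and k₂ = √(2m(E − V₀))/ℏ = 7.106 on the right.
Continuity of ψ and ψ′ at the step yields the reflection amplitude r = (k₁ − k₂)/(k₁ + k₂) = 0.08286; thus R = |r|² = 0.006867, T = 0.9931.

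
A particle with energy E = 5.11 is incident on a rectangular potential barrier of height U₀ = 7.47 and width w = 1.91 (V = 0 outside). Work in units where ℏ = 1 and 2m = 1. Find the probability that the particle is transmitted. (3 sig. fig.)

T = 0.00974

E < U₀: inside the barrier ψ ∝ e^{±κx} with κ = √(2m(U₀ − E))/ℏ = 1.536.
κw = 2.934, sinh(κw) = 9.377.
Matching ψ, ψ′ at both faces gives T = [1 + U₀² sinh²(κw) / (4E(U₀ − E))]⁻¹ = 1/102.7 = 0.00974.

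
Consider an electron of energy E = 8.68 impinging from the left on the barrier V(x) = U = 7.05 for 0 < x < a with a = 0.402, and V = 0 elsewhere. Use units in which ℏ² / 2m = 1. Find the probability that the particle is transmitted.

Above the barrier the interior wavenumber is k₂ = √(2m(E − U))/ℏ = 1.277, giving phase k₂a = 0.5132.
Matching at both interfaces gives T⁻¹ = 1 + U² sin²(k₂a) / [4E(E − U)] = 1.212, hence T = 0.825.

T = 0.825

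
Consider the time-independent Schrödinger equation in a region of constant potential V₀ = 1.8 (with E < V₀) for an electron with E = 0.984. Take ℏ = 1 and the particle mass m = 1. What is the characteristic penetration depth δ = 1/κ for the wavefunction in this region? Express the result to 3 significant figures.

Since E < V₀ the TISE in this region is ψ'' = κ²ψ with κ = √(2m(V₀ − E))/ℏ.
κ = √(2 × 1 × 0.816) = 1.277. The penetration depth is δ = 1/κ = 0.783.

δ = 0.783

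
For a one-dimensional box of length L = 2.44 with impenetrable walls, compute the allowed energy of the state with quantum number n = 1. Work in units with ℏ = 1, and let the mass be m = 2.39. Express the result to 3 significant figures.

The infinite-well eigenfunctions ψ_n = √(2/L) sin(nπx/L) vanish at both walls, giving E_n = n²π²ℏ²/(2mL²).
E_1 = 1² × π² / (2 × 2.39 × 2.44²) = 0.3468.

E = 0.347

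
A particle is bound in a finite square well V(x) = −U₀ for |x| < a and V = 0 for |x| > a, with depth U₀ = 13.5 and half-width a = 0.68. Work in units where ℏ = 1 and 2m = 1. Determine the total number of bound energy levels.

N = 2

Define the well-strength parameter z₀ = (a/ℏ)√(2mU₀) = 0.68 × √(2·0.5·13.5) = 2.498.
A new bound state (alternating even/odd) appears each time z₀ passes a multiple of π/2, so N = ⌊2z₀/π⌋ + 1 = ⌊1.591⌋ + 1 = 2.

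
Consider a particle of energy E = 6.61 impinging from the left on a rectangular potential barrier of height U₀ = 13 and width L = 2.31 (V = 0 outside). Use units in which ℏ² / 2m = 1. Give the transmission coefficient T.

E < U₀: inside the barrier ψ ∝ e^{±κx} with κ = √(2m(U₀ − E))/ℏ = 2.528.
κL = 5.839, sinh(κL) = 171.8.
The exact tunnelling result is T⁻¹ = 1 + U₀² sinh²(κL) / [4E(U₀ − E)] = 29510, so T = 0.0000339.

T = 0.0000339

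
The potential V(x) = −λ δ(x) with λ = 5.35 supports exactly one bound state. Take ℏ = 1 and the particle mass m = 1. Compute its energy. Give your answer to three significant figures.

E = -14.3

The bound state is ψ(x) = √κ e^{−κ|x|}. The derivative jump ψ'(0⁺) − ψ'(0⁻) = −(2mλ/ℏ²)ψ(0) fixes κ = mλ/ℏ² = 5.350.
Then E = −ℏ²κ²/(2m) = −mλ²/(2ℏ²) = -14.31.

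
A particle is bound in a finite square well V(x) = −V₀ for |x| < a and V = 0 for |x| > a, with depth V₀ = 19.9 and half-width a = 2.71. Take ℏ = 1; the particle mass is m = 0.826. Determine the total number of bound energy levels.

N = 10

The dimensionless depth is z₀ = a√(2mV₀)/ℏ = 2.71 × √(32.87) = 15.54.
A new bound state (alternating even/odd) appears each time z₀ passes a multiple of π/2, so N = ⌊2z₀/π⌋ + 1 = ⌊9.892⌋ + 1 = 10.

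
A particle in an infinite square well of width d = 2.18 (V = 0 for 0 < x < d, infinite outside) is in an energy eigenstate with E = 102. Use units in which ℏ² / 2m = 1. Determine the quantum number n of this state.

For an infinite well E_n = n²π²ℏ²/(2md²), so n = (d/πℏ)√(2mE).
n = (2.18/π) × √(2 × 0.5 × 102) = 7.008 → n = 7.

n = 7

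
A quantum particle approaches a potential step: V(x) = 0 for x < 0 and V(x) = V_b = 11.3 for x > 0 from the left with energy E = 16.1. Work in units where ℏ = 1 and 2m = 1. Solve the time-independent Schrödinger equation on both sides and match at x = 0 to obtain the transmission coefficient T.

T = 0.914

On each side the TISE gives plane waves with k = √(2m(E − V))/ℏ: k₁ = √(2·½·16.1) = 4.012, k₂ = √(2·½·4.8) = 2.191.
Matching ψ and ψ′ at x = 0 gives r = (k₁ − k₂)/(k₁ + k₂), so R = r² = 0.08623 and T = 1 − R = 0.9138.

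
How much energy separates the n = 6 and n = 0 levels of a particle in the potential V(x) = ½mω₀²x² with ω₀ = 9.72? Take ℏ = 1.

ΔE = 58.3

E_n = ℏω₀(n + ½), so ΔE = (6 − 0) ℏω₀ = 6 × 9.72 = 58.32.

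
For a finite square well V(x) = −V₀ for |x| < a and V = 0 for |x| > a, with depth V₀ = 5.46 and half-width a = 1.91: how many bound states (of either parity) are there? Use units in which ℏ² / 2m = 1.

N = 3

The dimensionless depth is z₀ = a√(2mV₀)/ℏ = 1.91 × √(5.460) = 4.463.
The even/odd transcendental equations gain one root per π/2 in z₀, giving N = 1 + ⌊2z₀/π⌋ = 1 + ⌊2.841⌋ = 3.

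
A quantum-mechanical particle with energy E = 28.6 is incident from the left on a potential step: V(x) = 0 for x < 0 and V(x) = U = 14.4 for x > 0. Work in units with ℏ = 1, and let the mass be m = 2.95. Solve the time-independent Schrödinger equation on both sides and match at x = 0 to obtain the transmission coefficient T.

On each side the TISE gives plane waves with k = √(2m(E − V))/ℏ: k₁ = √(2·2.95·28.6) = 12.99, k₂ = √(2·2.95·14.2) = 9.153.
Continuity of ψ and ψ′ at the step yields the reflection amplitude r = (k₁ − k₂)/(k₁ + k₂) = 0.1733; thus R = |r|² = 0.03002, T = 0.9700.

T = 0.970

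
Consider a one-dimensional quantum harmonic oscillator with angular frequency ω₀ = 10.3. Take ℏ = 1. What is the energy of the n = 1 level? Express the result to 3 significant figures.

The oscillator eigenvalues are E_n = ℏω₀(n + ½), so E_1 = 10.3 × 1.5 = 15.45.

E = 15.5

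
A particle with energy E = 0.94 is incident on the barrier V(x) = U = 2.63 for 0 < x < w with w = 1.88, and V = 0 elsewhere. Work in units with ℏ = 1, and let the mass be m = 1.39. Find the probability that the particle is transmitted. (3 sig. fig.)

T = 0.00106

E < U: inside the barrier ψ ∝ e^{±κx} with κ = √(2m(U − E))/ℏ = 2.168.
κw = 4.075, sinh(κw) = 29.42.
The exact tunnelling result is T⁻¹ = 1 + U² sinh²(κw) / [4E(U − E)] = 942.9, so T = 0.00106.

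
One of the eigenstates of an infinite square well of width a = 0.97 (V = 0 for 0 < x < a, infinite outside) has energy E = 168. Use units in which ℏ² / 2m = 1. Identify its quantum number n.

From E_n = n²π²ℏ²/(2ma²) invert to n = √(2ma²E)/(πℏ).
n = (0.97/π) × √(2 × 0.5 × 168) = 4.002 → n = 4.

n = 4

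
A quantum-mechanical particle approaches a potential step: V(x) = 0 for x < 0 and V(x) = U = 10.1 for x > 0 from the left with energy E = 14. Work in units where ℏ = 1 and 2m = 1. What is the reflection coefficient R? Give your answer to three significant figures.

The wavenumbers are k₁ = √(2mE)/ℏ = 3.742 on the left and k₂ = √(2m(E − U))/ℏ = 1.975 on the right.
Continuity of ψ and ψ′ at the step yields the reflection amplitude r = (k₁ − k₂)/(k₁ + k₂) = 0.3091; thus R = |r|² = 0.09553, T = 0.9045.

R = 0.0955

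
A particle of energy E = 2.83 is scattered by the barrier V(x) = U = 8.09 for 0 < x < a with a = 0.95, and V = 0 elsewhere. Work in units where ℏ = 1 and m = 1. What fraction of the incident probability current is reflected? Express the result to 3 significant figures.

Since E < U the interior solution is evanescent with decay constant κ = √(2m(U − E))/ℏ = 3.243.
κa = 3.081, sinh(κa) = 10.87.
Matching ψ, ψ′ at both faces gives T = [1 + U² sinh²(κa) / (4E(U − E))]⁻¹ = 1/130.9 = 0.00764.
R = 1 − T = 0.992.

R = 0.992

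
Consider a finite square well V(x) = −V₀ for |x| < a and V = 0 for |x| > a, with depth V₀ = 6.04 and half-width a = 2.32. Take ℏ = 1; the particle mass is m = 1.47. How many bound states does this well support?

N = 7

Define the well-strength parameter z₀ = (a/ℏ)√(2mV₀) = 2.32 × √(2·1.47·6.04) = 9.776.
A new bound state (alternating even/odd) appears each time z₀ passes a multiple of π/2, so N = ⌊2z₀/π⌋ + 1 = ⌊6.224⌋ + 1 = 7.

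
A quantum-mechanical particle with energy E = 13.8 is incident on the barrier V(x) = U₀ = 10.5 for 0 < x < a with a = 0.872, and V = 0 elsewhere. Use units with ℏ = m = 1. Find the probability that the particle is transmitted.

T = 0.729

E > U₀: inside the barrier k₂ = √(2m(E − U₀))/ℏ = 2.569, k₂a = 2.240.
Matching at both interfaces gives T⁻¹ = 1 + U₀² sin²(k₂a) / [4E(E − U₀)] = 1.372, hence T = 0.729.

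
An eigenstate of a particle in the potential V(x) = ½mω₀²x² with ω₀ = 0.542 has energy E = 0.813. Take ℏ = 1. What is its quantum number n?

E_n = ℏω₀(n + ½) ⇒ n = E/(ℏω₀) − ½ = 0.813/0.542 − 0.5 = 1.000 → n = 1.

n = 1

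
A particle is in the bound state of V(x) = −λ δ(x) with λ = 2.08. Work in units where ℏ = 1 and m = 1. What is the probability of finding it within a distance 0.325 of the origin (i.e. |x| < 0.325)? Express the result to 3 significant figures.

The normalised bound state is ψ = √κ e^{−κ|x|} with κ = mλ/ℏ² = 2.080.
P(|x| < d) = ∫_{−d}^{d} κ e^{−2κ|x|} dx = 1 − e^{−2κd} = 1 − e^{−1.352} = 0.7413.

P = 0.741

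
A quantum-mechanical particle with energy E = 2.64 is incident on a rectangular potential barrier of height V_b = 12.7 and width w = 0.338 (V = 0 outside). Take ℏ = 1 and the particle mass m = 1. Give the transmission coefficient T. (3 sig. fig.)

Since E < V_b the interior solution is evanescent with decay constant κ = √(2m(V_b − E))/ℏ = 4.486.
κw = 1.516, sinh(κw) = 2.167.
Matching ψ, ψ′ at both faces gives T = [1 + V_b² sinh²(κw) / (4E(V_b − E))]⁻¹ = 1/8.133 = 0.123.

T = 0.123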